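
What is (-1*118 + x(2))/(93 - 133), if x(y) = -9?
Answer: 127/40 ≈ 3.1750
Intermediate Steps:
(-1*118 + x(2))/(93 - 133) = (-1*118 - 9)/(93 - 133) = (-118 - 9)/(-40) = -1/40*(-127) = 127/40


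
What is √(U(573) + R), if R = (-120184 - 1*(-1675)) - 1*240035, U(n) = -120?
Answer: 2*I*√89666 ≈ 598.89*I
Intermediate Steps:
R = -358544 (R = (-120184 + 1675) - 240035 = -118509 - 240035 = -358544)
√(U(573) + R) = √(-120 - 358544) = √(-358664) = 2*I*√89666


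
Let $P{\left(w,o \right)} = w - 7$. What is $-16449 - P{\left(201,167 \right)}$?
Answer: $-16643$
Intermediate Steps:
$P{\left(w,o \right)} = -7 + w$
$-16449 - P{\left(201,167 \right)} = -16449 - \left(-7 + 201\right) = -16449 - 194 = -16643$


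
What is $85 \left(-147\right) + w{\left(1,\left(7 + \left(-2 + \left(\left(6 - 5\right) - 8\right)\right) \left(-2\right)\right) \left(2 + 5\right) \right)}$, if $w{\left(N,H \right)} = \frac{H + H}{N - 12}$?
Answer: $- \frac{137795}{11} \approx -12527.0$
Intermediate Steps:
$w{\left(N,H \right)} = \frac{2 H}{-12 + N}$
$85 \left(-147\right) + w{\left(1,\left(7 + \left(-2 + \left(\left(6 - 5\right) - 8\right)\right) \left(-2\right)\right) \left(2 + 5\right) \right)} = 85 \left(-147\right) + \frac{2 \left(7 + \left(-2 + \left(\left(6 - 5\right) - 8\right)\right) \left(-2\right)\right) \left(2 + 5\right)}{-12 + 1} = -12495 + \frac{2 \left(7 + \left(-2 + \left(1 - 8\right)\right) \left(-2\right)\right) 7}{-11} = -12495 + 2 \left(7 + \left(-2 + \left(1 - 8\right)\right) \left(-2\right)\right) 7 \left(- \frac{1}{11}\right) = -12495 + 2 \left(7 + \left(-2 - 7\right) \left(-2\right)\right) 7 \left(- \frac{1}{11}\right) = -12495 + 2 \left(7 - -18\right) 7 \left(- \frac{1}{11}\right) = -12495 + 2 \left(7 + 18\right) 7 \left(- \frac{1}{11}\right) = -12495 + 2 \cdot 25 \cdot 7 \left(- \frac{1}{11}\right) = -12495 + 2 \cdot 175 \left(- \frac{1}{11}\right) = -12495 - \frac{350}{11} = - \frac{137795}{11}$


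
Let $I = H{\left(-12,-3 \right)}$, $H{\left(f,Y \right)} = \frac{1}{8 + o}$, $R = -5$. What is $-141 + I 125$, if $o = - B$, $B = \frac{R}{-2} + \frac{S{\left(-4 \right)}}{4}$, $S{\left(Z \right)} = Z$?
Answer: $- \frac{1583}{13} \approx -121.77$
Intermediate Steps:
$B = \frac{3}{2}$ ($B = - \frac{5}{-2} - \frac{4}{4} = \left(-5\right) \left(- \frac{1}{2}\right) - 1 = \frac{5}{2} - 1 = \frac{3}{2} \approx 1.5$)
$o = - \frac{3}{2}$ ($o = \left(-1\right) \frac{3}{2} = - \frac{3}{2} \approx -1.5$)
$H{\left(f,Y \right)} = \frac{2}{13}$ ($H{\left(f,Y \right)} = \frac{1}{8 - \frac{3}{2}} = \frac{1}{\frac{13}{2}} = \frac{2}{13}$)
$I = \frac{2}{13} \approx 0.15385$
$-141 + I 125 = -141 + \frac{2}{13} \cdot 125 = -141 + \frac{250}{13} = - \frac{1583}{13}$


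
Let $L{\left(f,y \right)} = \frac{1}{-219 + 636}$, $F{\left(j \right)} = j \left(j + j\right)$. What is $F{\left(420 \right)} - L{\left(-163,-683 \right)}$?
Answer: $\frac{147117599}{417} \approx 3.528 \cdot 10^{5}$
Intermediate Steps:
$F{\left(j \right)} = 2 j^{2}$ ($F{\left(j \right)} = j 2 j = 2 j^{2}$)
$L{\left(f,y \right)} = \frac{1}{417}$
$F{\left(420 \right)} - L{\left(-163,-683 \right)} = 2 \cdot 420^{2} - \frac{1}{417} = 2 \cdot 176400 - \frac{1}{417} = 352800 - \frac{1}{417} = \frac{147117599}{417}$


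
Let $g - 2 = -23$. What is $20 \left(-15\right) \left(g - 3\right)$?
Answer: $7200$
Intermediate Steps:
$g = -21$ ($g = 2 - 23 = -21$)
$20 \left(-15\right) \left(g - 3\right) = 20 \left(-15\right) \left(-21 - 3\right) = - 300 \left(-21 - 3\right) = \left(-300\right) \left(-24\right) = 7200$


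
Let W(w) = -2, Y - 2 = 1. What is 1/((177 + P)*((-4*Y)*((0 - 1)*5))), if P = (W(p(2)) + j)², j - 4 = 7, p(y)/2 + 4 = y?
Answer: 1/15480 ≈ 6.4599e-5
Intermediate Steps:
Y = 3 (Y = 2 + 1 = 3)
p(y) = -8 + 2*y
j = 11 (j = 4 + 7 = 11)
P = 81 (P = (-2 + 11)² = 9² = 81)
1/((177 + P)*((-4*Y)*((0 - 1)*5))) = 1/((177 + 81)*((-4*3)*((0 - 1)*5))) = 1/(258*(-(-12)*5)) = 1/(258*(-12*(-5))) = 1/(258*60) = 1/15480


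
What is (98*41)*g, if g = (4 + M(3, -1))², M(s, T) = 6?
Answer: 401800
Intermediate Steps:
g = 100 (g = (4 + 6)² = 10² = 100)
(98*41)*g = (98*41)*100 = 4018*100 = 401800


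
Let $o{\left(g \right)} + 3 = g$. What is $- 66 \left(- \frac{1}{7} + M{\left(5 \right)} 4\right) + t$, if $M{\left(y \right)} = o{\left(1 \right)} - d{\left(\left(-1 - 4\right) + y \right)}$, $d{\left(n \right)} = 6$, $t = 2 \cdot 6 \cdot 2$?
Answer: $\frac{15018}{7} \approx 2145.4$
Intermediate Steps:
$t = 24$ ($t = 12 \cdot 2 = 24$)
$o{\left(g \right)} = -3 + g$
$M{\left(y \right)} = -8$ ($M{\left(y \right)} = \left(-3 + 1\right) - 6 = -2 - 6 = -8$)
$- 66 \left(- \frac{1}{7} + M{\left(5 \right)} 4\right) + t = - 66 \left(- \frac{1}{7} - 32\right) + 24 = \left(-66\right) \left(- \frac{225}{7}\right) + 24 = \frac{14850}{7} + 24 = \frac{15018}{7}$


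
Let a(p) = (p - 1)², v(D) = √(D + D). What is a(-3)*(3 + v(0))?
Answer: 48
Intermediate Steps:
v(D) = √2*√D (v(D) = √(2*D) = √2*√D)
a(p) = (-1 + p)²
a(-3)*(3 + v(0)) = (-1 - 3)²*(3 + √2*√0) = (-4)²*(3 + √2*0) = 16*(3 + 0) = 16*3 = 48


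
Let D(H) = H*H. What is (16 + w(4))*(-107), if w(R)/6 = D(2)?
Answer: -4280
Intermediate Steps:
D(H) = H²
w(R) = 24 (w(R) = 6*2² = 6*4 = 24)
(16 + w(4))*(-107) = (16 + 24)*(-107) = 40*(-107) = -4280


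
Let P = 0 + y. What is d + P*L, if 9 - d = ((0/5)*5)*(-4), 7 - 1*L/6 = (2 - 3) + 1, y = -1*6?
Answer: -243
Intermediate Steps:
y = -6
L = 42 (L = 42 - 6*((2 - 3) + 1) = 42 - 6*(-1 + 1) = 42 - 6*0 = 42 + 0 = 42)
d = 9 (d = 9 - (0/5)*5*(-4) = 9 - (0*(1/5))*5*(-4) = 9 - 0*5*(-4) = 9 - 0*(-4) = 9 - 1*0 = 9 + 0 = 9)
P = -6 (P = 0 - 6 = -6)
d + P*L = 9 - 6*42 = 9 - 252 = -243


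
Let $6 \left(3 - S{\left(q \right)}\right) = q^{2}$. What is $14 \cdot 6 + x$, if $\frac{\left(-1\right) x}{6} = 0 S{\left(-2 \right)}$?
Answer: $84$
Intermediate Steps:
$S{\left(q \right)} = 3 - \frac{q^{2}}{6}$
$x = 0$ ($x = - 6 \cdot 0 \left(3 - \frac{\left(-2\right)^{2}}{6}\right) = - 6 \cdot 0 \left(3 - \frac{2}{3}\right) = - 6 \cdot 0 \cdot \frac{7}{3} = \left(-6\right) 0 = 0$)
$14 \cdot 6 + x = 14 \cdot 6 + 0 = 84 + 0 = 84$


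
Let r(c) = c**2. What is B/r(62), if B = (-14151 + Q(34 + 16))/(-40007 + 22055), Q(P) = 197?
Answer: 6977/34503744 ≈ 0.00020221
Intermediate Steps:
B = 6977/8976 (B = (-14151 + 197)/(-40007 + 22055) = -13954/(-17952) = -13954*(-1/17952) = 6977/8976 ≈ 0.77730)
B/r(62) = 6977/(8976*(62**2)) = (6977/8976)/3844 = (6977/8976)*(1/3844) = 6977/34503744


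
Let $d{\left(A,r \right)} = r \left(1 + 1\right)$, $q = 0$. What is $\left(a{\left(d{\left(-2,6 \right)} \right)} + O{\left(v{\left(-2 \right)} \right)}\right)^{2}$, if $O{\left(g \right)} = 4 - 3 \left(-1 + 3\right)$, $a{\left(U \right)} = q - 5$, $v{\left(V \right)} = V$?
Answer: $49$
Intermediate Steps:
$d{\left(A,r \right)} = 2 r$ ($d{\left(A,r \right)} = r 2 = 2 r$)
$a{\left(U \right)} = -5$ ($a{\left(U \right)} = 0 - 5 = -5$)
$O{\left(g \right)} = -2$ ($O{\left(g \right)} = 4 - 6 = -2$)
$\left(a{\left(d{\left(-2,6 \right)} \right)} + O{\left(v{\left(-2 \right)} \right)}\right)^{2} = \left(-5 - 2\right)^{2} = \left(-7\right)^{2} = 49$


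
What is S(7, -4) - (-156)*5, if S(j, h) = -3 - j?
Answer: 770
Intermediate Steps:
S(7, -4) - (-156)*5 = (-3 - 1*7) - (-156)*5 = (-3 - 7) - 52*(-15) = -10 + 780 = 770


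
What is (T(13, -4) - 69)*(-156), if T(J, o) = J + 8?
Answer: 7488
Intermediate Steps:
T(J, o) = 8 + J
(T(13, -4) - 69)*(-156) = ((8 + 13) - 69)*(-156) = (21 - 69)*(-156) = -48*(-156) = 7488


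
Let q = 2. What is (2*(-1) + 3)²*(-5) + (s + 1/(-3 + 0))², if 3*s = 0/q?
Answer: -44/9 ≈ -4.8889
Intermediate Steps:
s = 0 (s = (0/2)/3 = (0*(½))/3 = (⅓)*0 = 0)
(2*(-1) + 3)²*(-5) + (s + 1/(-3 + 0))² = (2*(-1) + 3)²*(-5) + (0 + 1/(-3 + 0))² = (-2 + 3)²*(-5) + (0 + 1/(-3))² = 1²*(-5) + (0 - ⅓)² = 1*(-5) + (-⅓)² = -5 + ⅑ = -44/9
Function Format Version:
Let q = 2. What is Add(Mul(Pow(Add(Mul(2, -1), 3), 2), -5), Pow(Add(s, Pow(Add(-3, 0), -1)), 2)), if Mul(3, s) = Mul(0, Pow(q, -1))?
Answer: Rational(-44, 9) ≈ -4.8889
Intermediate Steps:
s = 0 (s = Mul(Rational(1, 3), Mul(0, Pow(2, -1))) = Mul(Rational(1, 3), Mul(0, Rational(1, 2))) = Mul(Rational(1, 3), 0) = 0)
Add(Mul(Pow(Add(Mul(2, -1), 3), 2), -5), Pow(Add(s, Pow(Add(-3, 0), -1)), 2)) = Add(Mul(Pow(Add(Mul(2, -1), 3), 2), -5), Pow(Add(0, Pow(Add(-3, 0), -1)), 2)) = Add(Mul(Pow(Add(-2, 3), 2), -5), Pow(Add(0, Pow(-3, -1)), 2)) = Add(Mul(Pow(1, 2), -5), Pow(Add(0, Rational(-1, 3)), 2)) = Add(Mul(1, -5), Pow(Rational(-1, 3), 2)) = Add(-5, Rational(1, 9)) = Rational(-44, 9)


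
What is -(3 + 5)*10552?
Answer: -84416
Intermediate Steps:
-(3 + 5)*10552 = -1*8*10552 = -8*10552 = -84416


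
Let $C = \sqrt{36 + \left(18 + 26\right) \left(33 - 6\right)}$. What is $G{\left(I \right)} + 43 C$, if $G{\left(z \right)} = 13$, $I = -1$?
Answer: $13 + 258 \sqrt{34} \approx 1517.4$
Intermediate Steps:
$C = 6 \sqrt{34}$ ($C = \sqrt{36 + 44 \cdot 27} = \sqrt{36 + 1188} = \sqrt{1224} = 6 \sqrt{34} \approx 34.986$)
$G{\left(I \right)} + 43 C = 13 + 43 \cdot 6 \sqrt{34} = 13 + 258 \sqrt{34}$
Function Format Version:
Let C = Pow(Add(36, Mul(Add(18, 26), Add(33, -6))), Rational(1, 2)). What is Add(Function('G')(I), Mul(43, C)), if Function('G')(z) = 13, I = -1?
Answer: Add(13, Mul(258, Pow(34, Rational(1, 2)))) ≈ 1517.4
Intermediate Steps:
C = Mul(6, Pow(34, Rational(1, 2))) (C = Pow(Add(36, Mul(44, 27)), Rational(1, 2)) = Pow(Add(36, 1188), Rational(1, 2)) = Pow(1224, Rational(1, 2)) = Mul(6, Pow(34, Rational(1, 2))) ≈ 34.986)
Add(Function('G')(I), Mul(43, C)) = Add(13, Mul(43, Mul(6, Pow(34, Rational(1, 2))))) = Add(13, Mul(258, Pow(34, Rational(1, 2))))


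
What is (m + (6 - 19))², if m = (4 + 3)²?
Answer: 1296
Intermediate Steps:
m = 49 (m = 7² = 49)
(m + (6 - 19))² = (49 + (6 - 19))² = (49 - 13)² = 36² = 1296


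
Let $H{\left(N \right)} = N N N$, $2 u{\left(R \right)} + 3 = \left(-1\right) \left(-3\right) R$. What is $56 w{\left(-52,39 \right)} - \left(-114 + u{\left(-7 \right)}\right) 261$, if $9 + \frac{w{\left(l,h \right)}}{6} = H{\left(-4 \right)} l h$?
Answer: $43639974$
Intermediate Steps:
$u{\left(R \right)} = - \frac{3}{2} + \frac{3 R}{2}$ ($u{\left(R \right)} = - \frac{3}{2} + \frac{\left(-1\right) \left(-3\right) R}{2} = - \frac{3}{2} + \frac{3 R}{2}$)
$H{\left(N \right)} = N^{3}$ ($H{\left(N \right)} = N^{2} N = N^{3}$)
$w{\left(l,h \right)} = -54 - 384 h l$ ($w{\left(l,h \right)} = -54 + 6 \left(-4\right)^{3} l h = -54 + 6 - 64 l h = -54 + 6 \left(- 64 h l\right) = -54 - 384 h l$)
$56 w{\left(-52,39 \right)} - \left(-114 + u{\left(-7 \right)}\right) 261 = 56 \left(-54 - 14976 \left(-52\right)\right) - \left(-114 + \left(- \frac{3}{2} + \frac{3}{2} \left(-7\right)\right)\right) 261 = 56 \left(-54 + 778752\right) - \left(-114 - 12\right) 261 = 56 \cdot 778698 - \left(-114 - 12\right) 261 = 43607088 - \left(-126\right) 261 = 43607088 - -32886 = 43607088 + 32886 = 43639974$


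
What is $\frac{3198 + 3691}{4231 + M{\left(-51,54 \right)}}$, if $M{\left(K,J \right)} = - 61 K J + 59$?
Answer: $\frac{6889}{172284} \approx 0.039986$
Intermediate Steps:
$M{\left(K,J \right)} = 59 - 61 J K$ ($M{\left(K,J \right)} = - 61 J K + 59 = 59 - 61 J K$)
$\frac{3198 + 3691}{4231 + M{\left(-51,54 \right)}} = \frac{3198 + 3691}{4231 - \left(-59 + 3294 \left(-51\right)\right)} = \frac{6889}{4231 + \left(59 + 167994\right)} = \frac{6889}{4231 + 168053} = \frac{6889}{172284}$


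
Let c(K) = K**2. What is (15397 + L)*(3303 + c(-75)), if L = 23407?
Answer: 346442112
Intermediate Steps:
(15397 + L)*(3303 + c(-75)) = (15397 + 23407)*(3303 + (-75)**2) = 38804*(3303 + 5625) = 38804*8928 = 346442112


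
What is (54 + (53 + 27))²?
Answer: 17956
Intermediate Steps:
(54 + (53 + 27))² = (54 + 80)² = 134² = 17956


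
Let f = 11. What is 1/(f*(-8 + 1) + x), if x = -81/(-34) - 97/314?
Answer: -2669/199979 ≈ -0.013346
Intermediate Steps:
x = 5534/2669 (x = -81*(-1/34) - 97*1/314 = 81/34 - 97/314 = 5534/2669 ≈ 2.0734)
1/(f*(-8 + 1) + x) = 1/(11*(-8 + 1) + 5534/2669) = 1/(11*(-7) + 5534/2669) = 1/(-77 + 5534/2669) = 1/(-199979/2669) = -2669/199979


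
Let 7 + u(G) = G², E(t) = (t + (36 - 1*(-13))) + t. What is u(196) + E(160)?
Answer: 38778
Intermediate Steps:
E(t) = 49 + 2*t (E(t) = (t + (36 + 13)) + t = (t + 49) + t = (49 + t) + t = 49 + 2*t)
u(G) = -7 + G²
u(196) + E(160) = (-7 + 196²) + (49 + 2*160) = (-7 + 38416) + (49 + 320) = 38409 + 369 = 38778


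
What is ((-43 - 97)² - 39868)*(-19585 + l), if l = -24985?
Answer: 903344760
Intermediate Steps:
((-43 - 97)² - 39868)*(-19585 + l) = ((-43 - 97)² - 39868)*(-19585 - 24985) = ((-140)² - 39868)*(-44570) = (19600 - 39868)*(-44570) = -20268*(-44570) = 903344760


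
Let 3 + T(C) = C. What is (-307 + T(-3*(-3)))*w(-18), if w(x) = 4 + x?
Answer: 4214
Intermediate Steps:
T(C) = -3 + C
(-307 + T(-3*(-3)))*w(-18) = (-307 + (-3 - 3*(-3)))*(4 - 18) = (-307 + (-3 + 9))*(-14) = (-307 + 6)*(-14) = -301*(-14) = 4214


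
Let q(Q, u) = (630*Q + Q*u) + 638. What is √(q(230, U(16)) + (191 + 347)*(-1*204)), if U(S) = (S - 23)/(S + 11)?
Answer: 22*√5979/9 ≈ 189.01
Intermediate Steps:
U(S) = (-23 + S)/(11 + S)
q(Q, u) = 638 + 630*Q + Q*u
√(q(230, U(16)) + (191 + 347)*(-1*204)) = √((638 + 630*230 + 230*((-23 + 16)/(11 + 16))) + (191 + 347)*(-1*204)) = √((638 + 144900 + 230*(-7/27)) + 538*(-204)) = √((638 + 144900 + 230*((1/27)*(-7))) - 109752) = √((638 + 144900 + 230*(-7/27)) - 109752) = √((638 + 144900 - 1610/27) - 109752) = √(3927916/27 - 109752) = √(964612/27) = 22*√5979/9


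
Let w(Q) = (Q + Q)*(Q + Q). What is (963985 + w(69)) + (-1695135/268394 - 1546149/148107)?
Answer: 13025249795571477/13250343386 ≈ 9.8301e+5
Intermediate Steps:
w(Q) = 4*Q² (w(Q) = (2*Q)*(2*Q) = 4*Q²)
(963985 + w(69)) + (-1695135/268394 - 1546149/148107) = (963985 + 4*69²) + (-1695135/268394 - 1546149/148107) = (963985 + 4*4761) + (-1695135*1/268394 - 1546149*1/148107) = (963985 + 19044) + (-1695135/268394 - 515383/49369) = 983029 - 222012824717/13250343386 = 13025249795571477/13250343386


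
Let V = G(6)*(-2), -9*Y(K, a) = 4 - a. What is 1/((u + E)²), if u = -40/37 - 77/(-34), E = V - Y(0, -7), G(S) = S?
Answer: 128187684/11799390625 ≈ 0.010864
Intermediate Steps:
Y(K, a) = -4/9 + a/9 (Y(K, a) = -(4 - a)/9 = -4/9 + a/9)
V = -12 (V = 6*(-2) = -12)
E = -97/9 (E = -12 - (-4/9 + (⅑)*(-7)) = -12 - (-4/9 - 7/9) = -12 - 1*(-11/9) = -12 + 11/9 = -97/9 ≈ -10.778)
u = 1489/1258 (u = -40*1/37 - 77*(-1/34) = -40/37 + 77/34 = 1489/1258 ≈ 1.1836)
1/((u + E)²) = 1/((1489/1258 - 97/9)²) = 1/((-108625/11322)²) = 1/(11799390625/128187684) = 128187684/11799390625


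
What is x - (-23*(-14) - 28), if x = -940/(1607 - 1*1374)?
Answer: -69442/233 ≈ -298.03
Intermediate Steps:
x = -940/233 (x = -940/(1607 - 1374) = -940/233 ≈ -4.0343)
x - (-23*(-14) - 28) = -940/233 - (-23*(-14) - 28) = -940/233 - (322 - 28) = -940/233 - 1*294 = -940/233 - 294 = -69442/233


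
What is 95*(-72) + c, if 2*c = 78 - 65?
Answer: -13667/2 ≈ -6833.5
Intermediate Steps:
c = 13/2 (c = (78 - 65)/2 = (1/2)*13 = 13/2 ≈ 6.5000)
95*(-72) + c = 95*(-72) + 13/2 = -6840 + 13/2 = -13667/2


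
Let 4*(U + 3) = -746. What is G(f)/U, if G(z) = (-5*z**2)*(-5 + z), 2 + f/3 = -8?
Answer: -315000/379 ≈ -831.13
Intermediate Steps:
f = -30 (f = -6 + 3*(-8) = -6 - 24 = -30)
U = -379/2 (U = -3 + (1/4)*(-746) = -3 - 373/2 = -379/2 ≈ -189.50)
G(z) = -5*z**2*(-5 + z)
G(f)/U = (5*(-30)**2*(5 - 1*(-30)))/(-379/2) = (5*900*(5 + 30))*(-2/379) = (5*900*35)*(-2/379) = 157500*(-2/379) = -315000/379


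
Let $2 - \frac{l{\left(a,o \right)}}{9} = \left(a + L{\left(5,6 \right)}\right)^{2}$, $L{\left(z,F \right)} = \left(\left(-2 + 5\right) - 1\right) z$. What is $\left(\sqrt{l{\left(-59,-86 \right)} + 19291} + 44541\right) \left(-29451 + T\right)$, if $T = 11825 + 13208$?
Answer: $-196782138 - 44180 i \sqrt{23} \approx -1.9678 \cdot 10^{8} - 2.1188 \cdot 10^{5} i$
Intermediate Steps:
$L{\left(z,F \right)} = 2 z$ ($L{\left(z,F \right)} = \left(3 - 1\right) z = 2 z$)
$l{\left(a,o \right)} = 18 - 9 \left(10 + a\right)^{2}$ ($l{\left(a,o \right)} = 18 - 9 \left(a + 2 \cdot 5\right)^{2} = 18 - 9 \left(a + 10\right)^{2} = 18 - 9 \left(10 + a\right)^{2}$)
$T = 25033$
$\left(\sqrt{l{\left(-59,-86 \right)} + 19291} + 44541\right) \left(-29451 + T\right) = \left(\sqrt{\left(18 - 9 \left(10 - 59\right)^{2}\right) + 19291} + 44541\right) \left(-29451 + 25033\right) = \left(\sqrt{\left(18 - 9 \left(-49\right)^{2}\right) + 19291} + 44541\right) \left(-4418\right) = \left(\sqrt{\left(18 - 21609\right) + 19291} + 44541\right) \left(-4418\right) = \left(\sqrt{-21591 + 19291} + 44541\right) \left(-4418\right) = \left(\sqrt{-2300} + 44541\right) \left(-4418\right) = \left(10 i \sqrt{23} + 44541\right) \left(-4418\right) = \left(44541 + 10 i \sqrt{23}\right) \left(-4418\right) = -196782138 - 44180 i \sqrt{23}$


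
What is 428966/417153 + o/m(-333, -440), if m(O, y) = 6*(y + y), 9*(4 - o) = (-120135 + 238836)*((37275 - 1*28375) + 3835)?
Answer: 707758383837/22248160 ≈ 31812.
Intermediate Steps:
o = -167961911 (o = 4 - (-120135 + 238836)*((37275 - 1*28375) + 3835)/9 = 4 - 13189*((37275 - 28375) + 3835) = 4 - 13189*(8900 + 3835) = 4 - 13189*12735 = 4 - ⅑*1511657235 = 4 - 167961915 = -167961911)
m(O, y) = 12*y (m(O, y) = 6*(2*y) = 12*y)
428966/417153 + o/m(-333, -440) = 428966/417153 - 167961911/(12*(-440)) = 428966*(1/417153) - 167961911/(-5280) = 428966/417153 - 167961911*(-1/5280) = 428966/417153 + 167961911/5280 = 707758383837/22248160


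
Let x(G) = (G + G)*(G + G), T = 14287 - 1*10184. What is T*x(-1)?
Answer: 16412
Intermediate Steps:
T = 4103 (T = 14287 - 10184 = 4103)
x(G) = 4*G**2 (x(G) = (2*G)*(2*G) = 4*G**2)
T*x(-1) = 4103*(4*(-1)**2) = 4103*(4*1) = 4103*4 = 16412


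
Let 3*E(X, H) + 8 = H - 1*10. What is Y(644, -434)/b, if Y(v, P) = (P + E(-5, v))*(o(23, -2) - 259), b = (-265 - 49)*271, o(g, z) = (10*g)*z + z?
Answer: -243698/127641 ≈ -1.9092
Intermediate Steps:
o(g, z) = z + 10*g*z (o(g, z) = 10*g*z + z = z + 10*g*z)
b = -85094 (b = -314*271 = -85094)
E(X, H) = -6 + H/3 (E(X, H) = -8/3 + (H - 1*10)/3 = -8/3 + (H - 10)/3 = -8/3 + (-10 + H)/3 = -8/3 + (-10/3 + H/3) = -6 + H/3)
Y(v, P) = 4326 - 721*P - 721*v/3 (Y(v, P) = (P + (-6 + v/3))*(-2*(1 + 10*23) - 259) = (-6 + P + v/3)*(-2*(1 + 230) - 259) = (-6 + P + v/3)*(-2*231 - 259) = (-6 + P + v/3)*(-462 - 259) = (-6 + P + v/3)*(-721) = 4326 - 721*P - 721*v/3)
Y(644, -434)/b = (4326 - 721*(-434) - 721/3*644)/(-85094) = (4326 + 312914 - 464324/3)*(-1/85094) = (487396/3)*(-1/85094) = -243698/127641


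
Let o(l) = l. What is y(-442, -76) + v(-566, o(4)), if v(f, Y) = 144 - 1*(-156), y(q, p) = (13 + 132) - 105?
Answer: 340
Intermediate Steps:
y(q, p) = 40 (y(q, p) = 145 - 105 = 40)
v(f, Y) = 300 (v(f, Y) = 144 + 156 = 300)
y(-442, -76) + v(-566, o(4)) = 40 + 300 = 340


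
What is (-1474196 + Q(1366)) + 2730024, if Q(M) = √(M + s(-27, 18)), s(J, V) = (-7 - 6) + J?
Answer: 1255828 + √1326 ≈ 1.2559e+6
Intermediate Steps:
s(J, V) = -13 + J
Q(M) = √(-40 + M) (Q(M) = √(M + (-13 - 27)) = √(M - 40) = √(-40 + M))
(-1474196 + Q(1366)) + 2730024 = (-1474196 + √(-40 + 1366)) + 2730024 = (-1474196 + √1326) + 2730024 = 1255828 + √1326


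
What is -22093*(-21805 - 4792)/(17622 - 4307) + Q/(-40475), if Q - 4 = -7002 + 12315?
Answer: 4756668723324/107784925 ≈ 44131.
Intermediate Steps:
Q = 5317 (Q = 4 + (-7002 + 12315) = 4 + 5313 = 5317)
-22093*(-21805 - 4792)/(17622 - 4307) + Q/(-40475) = -22093*(-21805 - 4792)/(17622 - 4307) + 5317/(-40475) = -22093/(13315/(-26597)) + 5317*(-1/40475) = -22093/(13315*(-1/26597)) - 5317/40475 = -22093/(-13315/26597) - 5317/40475 = -22093*(-26597/13315) - 5317/40475 = 587607521/13315 - 5317/40475 = 4756668723324/107784925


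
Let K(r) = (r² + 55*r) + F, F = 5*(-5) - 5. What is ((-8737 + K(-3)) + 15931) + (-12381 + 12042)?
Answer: 6669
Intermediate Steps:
F = -30 (F = -25 - 5 = -30)
K(r) = -30 + r² + 55*r (K(r) = (r² + 55*r) - 30 = -30 + r² + 55*r)
((-8737 + K(-3)) + 15931) + (-12381 + 12042) = ((-8737 + (-30 + (-3)² + 55*(-3))) + 15931) + (-12381 + 12042) = ((-8737 + (-30 + 9 - 165)) + 15931) - 339 = ((-8737 - 186) + 15931) - 339 = (-8923 + 15931) - 339 = 7008 - 339 = 6669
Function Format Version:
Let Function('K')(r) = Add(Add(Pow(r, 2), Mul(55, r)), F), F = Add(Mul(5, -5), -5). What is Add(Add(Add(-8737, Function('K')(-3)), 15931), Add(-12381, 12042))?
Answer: 6669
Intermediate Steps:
F = -30 (F = Add(-25, -5) = -30)
Function('K')(r) = Add(-30, Pow(r, 2), Mul(55, r)) (Function('K')(r) = Add(Add(Pow(r, 2), Mul(55, r)), -30) = Add(-30, Pow(r, 2), Mul(55, r)))
Add(Add(Add(-8737, Function('K')(-3)), 15931), Add(-12381, 12042)) = Add(Add(Add(-8737, Add(-30, Pow(-3, 2), Mul(55, -3))), 15931), Add(-12381, 12042)) = Add(Add(Add(-8737, Add(-30, 9, -165)), 15931), -339) = Add(Add(Add(-8737, -186), 15931), -339) = Add(Add(-8923, 15931), -339) = Add(7008, -339) = 6669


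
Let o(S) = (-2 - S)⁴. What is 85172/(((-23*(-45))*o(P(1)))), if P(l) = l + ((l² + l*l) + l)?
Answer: 21293/335340 ≈ 0.063497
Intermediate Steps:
P(l) = 2*l + 2*l² (P(l) = l + ((l² + l²) + l) = l + (2*l² + l) = l + (l + 2*l²) = 2*l + 2*l²)
85172/(((-23*(-45))*o(P(1)))) = 85172/(((-23*(-45))*(2 + 2*1*(1 + 1))⁴)) = 85172/((1035*(2 + 2*1*2)⁴)) = 85172/((1035*(2 + 4)⁴)) = 85172/((1035*6⁴)) = 85172/((1035*1296)) = 85172/1341360 = 85172*(1/1341360) = 21293/335340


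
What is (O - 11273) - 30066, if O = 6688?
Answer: -34651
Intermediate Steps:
(O - 11273) - 30066 = (6688 - 11273) - 30066 = -4585 - 30066 = -34651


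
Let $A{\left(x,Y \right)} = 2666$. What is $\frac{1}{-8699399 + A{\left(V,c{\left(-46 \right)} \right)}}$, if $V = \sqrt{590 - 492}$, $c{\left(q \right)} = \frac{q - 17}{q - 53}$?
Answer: $- \frac{1}{8696733} \approx -1.1499 \cdot 10^{-7}$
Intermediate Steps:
$c{\left(q \right)} = \frac{-17 + q}{-53 + q}$
$V = 7 \sqrt{2}$ ($V = \sqrt{98} = 7 \sqrt{2} \approx 9.8995$)
$\frac{1}{-8699399 + A{\left(V,c{\left(-46 \right)} \right)}} = \frac{1}{-8699399 + 2666} = \frac{1}{-8696733} = - \frac{1}{8696733}$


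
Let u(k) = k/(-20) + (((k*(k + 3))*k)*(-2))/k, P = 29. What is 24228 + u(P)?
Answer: 447411/20 ≈ 22371.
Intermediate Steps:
u(k) = -k/20 - 2*k*(3 + k) (u(k) = k*(-1/20) + (((k*(3 + k))*k)*(-2))/k = -k/20 + ((k²*(3 + k))*(-2))/k = -k/20 + (-2*k²*(3 + k))/k = -k/20 - 2*k*(3 + k))
24228 + u(P) = 24228 - 1/20*29*(121 + 40*29) = 24228 - 1/20*29*(121 + 1160) = 24228 - 1/20*29*1281 = 24228 - 37149/20 = 447411/20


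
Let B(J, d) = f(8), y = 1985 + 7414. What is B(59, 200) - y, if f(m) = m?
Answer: -9391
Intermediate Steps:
y = 9399
B(J, d) = 8
B(59, 200) - y = 8 - 1*9399 = 8 - 9399 = -9391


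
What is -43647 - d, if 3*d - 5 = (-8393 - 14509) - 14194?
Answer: -93850/3 ≈ -31283.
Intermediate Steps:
d = -37091/3 (d = 5/3 + ((-8393 - 14509) - 14194)/3 = 5/3 + (-22902 - 14194)/3 = 5/3 + (1/3)*(-37096) = 5/3 - 37096/3 = -37091/3 ≈ -12364.)
-43647 - d = -43647 - 1*(-37091/3) = -43647 + 37091/3 = -93850/3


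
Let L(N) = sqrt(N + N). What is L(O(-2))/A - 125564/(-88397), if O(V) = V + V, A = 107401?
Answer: 125564/88397 + 2*I*sqrt(2)/107401 ≈ 1.4205 + 2.6335e-5*I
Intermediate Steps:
O(V) = 2*V
L(N) = sqrt(2)*sqrt(N) (L(N) = sqrt(2*N) = sqrt(2)*sqrt(N))
L(O(-2))/A - 125564/(-88397) = (sqrt(2)*sqrt(2*(-2)))/107401 - 125564/(-88397) = (sqrt(2)*sqrt(-4))*(1/107401) - 125564*(-1/88397) = (sqrt(2)*(2*I))*(1/107401) + 125564/88397 = (2*I*sqrt(2))*(1/107401) + 125564/88397 = 2*I*sqrt(2)/107401 + 125564/88397 = 125564/88397 + 2*I*sqrt(2)/107401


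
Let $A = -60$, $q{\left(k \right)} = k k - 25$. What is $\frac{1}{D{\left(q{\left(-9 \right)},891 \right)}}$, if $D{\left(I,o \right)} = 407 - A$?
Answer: $\frac{1}{467} \approx 0.0021413$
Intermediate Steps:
$q{\left(k \right)} = -25 + k^{2}$ ($q{\left(k \right)} = k^{2} - 25 = -25 + k^{2}$)
$D{\left(I,o \right)} = 467$ ($D{\left(I,o \right)} = 407 - -60 = 407 + 60 = 467$)
$\frac{1}{D{\left(q{\left(-9 \right)},891 \right)}} = \frac{1}{467}$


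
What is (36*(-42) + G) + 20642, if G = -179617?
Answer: -160487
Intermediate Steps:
(36*(-42) + G) + 20642 = (36*(-42) - 179617) + 20642 = (-1512 - 179617) + 20642 = -181129 + 20642 = -160487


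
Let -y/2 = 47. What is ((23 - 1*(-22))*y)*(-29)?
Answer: 122670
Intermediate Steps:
y = -94 (y = -2*47 = -94)
((23 - 1*(-22))*y)*(-29) = ((23 - 1*(-22))*(-94))*(-29) = ((23 + 22)*(-94))*(-29) = (45*(-94))*(-29) = -4230*(-29) = 122670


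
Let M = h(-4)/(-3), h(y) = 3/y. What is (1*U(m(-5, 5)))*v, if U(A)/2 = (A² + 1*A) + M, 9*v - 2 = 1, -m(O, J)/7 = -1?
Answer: 75/2 ≈ 37.500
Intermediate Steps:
m(O, J) = 7 (m(O, J) = -7*(-1) = 7)
M = ¼ (M = (3/(-4))/(-3) = (3*(-¼))*(-⅓) = -¾*(-⅓) = ¼ ≈ 0.25000)
v = ⅓ (v = 2/9 + (⅑)*1 = 2/9 + ⅑ = ⅓ ≈ 0.33333)
U(A) = ½ + 2*A + 2*A² (U(A) = 2*((A² + 1*A) + ¼) = 2*((A² + A) + ¼) = 2*((A + A²) + ¼) = 2*(¼ + A + A²) = ½ + 2*A + 2*A²)
(1*U(m(-5, 5)))*v = (1*(½ + 2*7 + 2*7²))*(⅓) = (1*(½ + 14 + 2*49))*(⅓) = (1*(½ + 14 + 98))*(⅓) = (1*(225/2))*(⅓) = (225/2)*(⅓) = 75/2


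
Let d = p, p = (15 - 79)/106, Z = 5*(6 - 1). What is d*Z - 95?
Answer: -5835/53 ≈ -110.09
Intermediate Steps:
Z = 25 (Z = 5*5 = 25)
p = -32/53 (p = -64*1/106 = -32/53 ≈ -0.60377)
d = -32/53 ≈ -0.60377
d*Z - 95 = -32/53*25 - 95 = -800/53 - 95 = -5835/53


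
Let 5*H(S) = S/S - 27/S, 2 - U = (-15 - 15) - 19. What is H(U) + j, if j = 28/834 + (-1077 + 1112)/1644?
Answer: 964591/6474620 ≈ 0.14898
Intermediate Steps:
U = 51 (U = 2 - ((-15 - 15) - 19) = 2 - (-30 - 19) = 2 - 1*(-49) = 2 + 49 = 51)
H(S) = 1/5 - 27/(5*S) (H(S) = (S/S - 27/S)/5 = (1 - 27/S)/5 = 1/5 - 27/(5*S))
j = 4179/76172 (j = 28*(1/834) + 35*(1/1644) = 14/417 + 35/1644 = 4179/76172 ≈ 0.054863)
H(U) + j = (1/5)*(-27 + 51)/51 + 4179/76172 = (1/5)*(1/51)*24 + 4179/76172 = 8/85 + 4179/76172 = 964591/6474620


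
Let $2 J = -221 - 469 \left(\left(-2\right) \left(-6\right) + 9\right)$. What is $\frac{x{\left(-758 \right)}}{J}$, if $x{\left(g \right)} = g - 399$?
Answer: $\frac{1157}{5035} \approx 0.22979$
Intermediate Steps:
$x{\left(g \right)} = -399 + g$ ($x{\left(g \right)} = g - 399 = -399 + g$)
$J = -5035$ ($J = \frac{-221 - 469 \left(\left(-2\right) \left(-6\right) + 9\right)}{2} = \frac{-221 - 469 \left(12 + 9\right)}{2} = \frac{-221 - 9849}{2} = \frac{1}{2} \left(-10070\right) = -5035$)
$\frac{x{\left(-758 \right)}}{J} = \frac{-399 - 758}{-5035} = \left(-1157\right) \left(- \frac{1}{5035}\right) = \frac{1157}{5035}$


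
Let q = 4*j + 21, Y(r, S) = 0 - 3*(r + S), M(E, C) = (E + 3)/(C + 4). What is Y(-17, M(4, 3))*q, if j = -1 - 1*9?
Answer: -912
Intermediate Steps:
j = -10 (j = -1 - 9 = -10)
M(E, C) = (3 + E)/(4 + C)
Y(r, S) = -3*S - 3*r (Y(r, S) = 0 - 3*(S + r) = 0 + (-3*S - 3*r) = -3*S - 3*r)
q = -19 (q = 4*(-10) + 21 = -40 + 21 = -19)
Y(-17, M(4, 3))*q = (-3*(3 + 4)/(4 + 3) - 3*(-17))*(-19) = (-3*7/7 + 51)*(-19) = (-3*1 + 51)*(-19) = (-3 + 51)*(-19) = 48*(-19) = -912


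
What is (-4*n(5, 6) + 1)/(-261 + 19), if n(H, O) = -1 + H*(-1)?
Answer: -25/242 ≈ -0.10331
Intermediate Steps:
n(H, O) = -1 - H
(-4*n(5, 6) + 1)/(-261 + 19) = (-4*(-1 - 1*5) + 1)/(-261 + 19) = (-4*(-1 - 5) + 1)/(-242) = (-4*(-6) + 1)*(-1/242) = (24 + 1)*(-1/242) = 25*(-1/242) = -25/242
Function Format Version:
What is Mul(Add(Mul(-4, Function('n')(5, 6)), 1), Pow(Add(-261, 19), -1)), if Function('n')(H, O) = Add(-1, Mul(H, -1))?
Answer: Rational(-25, 242) ≈ -0.10331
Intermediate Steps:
Function('n')(H, O) = Add(-1, Mul(-1, H))
Mul(Add(Mul(-4, Function('n')(5, 6)), 1), Pow(Add(-261, 19), -1)) = Mul(Add(Mul(-4, Add(-1, Mul(-1, 5))), 1), Pow(Add(-261, 19), -1)) = Mul(Add(Mul(-4, Add(-1, -5)), 1), Pow(-242, -1)) = Mul(Add(Mul(-4, -6), 1), Rational(-1, 242)) = Mul(Add(24, 1), Rational(-1, 242)) = Mul(25, Rational(-1, 242)) = Rational(-25, 242)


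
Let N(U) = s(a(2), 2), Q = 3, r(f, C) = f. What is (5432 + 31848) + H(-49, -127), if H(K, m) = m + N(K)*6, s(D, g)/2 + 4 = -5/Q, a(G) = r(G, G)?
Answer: 37085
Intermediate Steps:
a(G) = G
s(D, g) = -34/3 (s(D, g) = -8 + 2*(-5/3) = -8 - 10/3 = -34/3)
N(U) = -34/3
H(K, m) = -68 + m (H(K, m) = m - 34/3*6 = m - 68 = -68 + m)
(5432 + 31848) + H(-49, -127) = (5432 + 31848) + (-68 - 127) = 37280 - 195 = 37085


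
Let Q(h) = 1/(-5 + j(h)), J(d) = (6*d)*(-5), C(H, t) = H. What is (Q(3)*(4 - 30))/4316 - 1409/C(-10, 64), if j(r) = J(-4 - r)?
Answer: 2397413/17015 ≈ 140.90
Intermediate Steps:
J(d) = -30*d
j(r) = 120 + 30*r (j(r) = -30*(-4 - r) = 120 + 30*r)
Q(h) = 1/(115 + 30*h) (Q(h) = 1/(-5 + (120 + 30*h)) = 1/(115 + 30*h))
(Q(3)*(4 - 30))/4316 - 1409/C(-10, 64) = ((1/(5*(23 + 6*3)))*(4 - 30))/4316 - 1409/(-10) = ((1/(5*(23 + 18)))*(-26))*(1/4316) - 1409*(-1/10) = (((1/5)/41)*(-26))*(1/4316) + 1409/10 = (((1/5)*(1/41))*(-26))*(1/4316) + 1409/10 = ((1/205)*(-26))*(1/4316) + 1409/10 = -26/205*1/4316 + 1409/10 = -1/34030 + 1409/10 = 2397413/17015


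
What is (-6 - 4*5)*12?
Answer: -312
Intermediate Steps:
(-6 - 4*5)*12 = (-6 - 20)*12 = -26*12 = -312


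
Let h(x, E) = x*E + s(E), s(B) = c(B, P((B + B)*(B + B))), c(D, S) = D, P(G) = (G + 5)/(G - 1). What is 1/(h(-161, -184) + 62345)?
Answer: 1/91785 ≈ 1.0895e-5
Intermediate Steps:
P(G) = (5 + G)/(-1 + G)
s(B) = B
h(x, E) = E + E*x (h(x, E) = x*E + E = E*x + E = E + E*x)
1/(h(-161, -184) + 62345) = 1/(-184*(1 - 161) + 62345) = 1/(-184*(-160) + 62345) = 1/(29440 + 62345) = 1/91785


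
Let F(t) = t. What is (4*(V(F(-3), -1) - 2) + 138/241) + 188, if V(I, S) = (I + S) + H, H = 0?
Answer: 39662/241 ≈ 164.57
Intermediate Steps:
V(I, S) = I + S (V(I, S) = (I + S) + 0 = I + S)
(4*(V(F(-3), -1) - 2) + 138/241) + 188 = (4*((-3 - 1) - 2) + 138/241) + 188 = (4*(-4 - 2) + 138*(1/241)) + 188 = (4*(-6) + 138/241) + 188 = (-24 + 138/241) + 188 = -5646/241 + 188 = 39662/241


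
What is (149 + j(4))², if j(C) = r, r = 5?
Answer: 23716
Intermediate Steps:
j(C) = 5
(149 + j(4))² = (149 + 5)² = 154² = 23716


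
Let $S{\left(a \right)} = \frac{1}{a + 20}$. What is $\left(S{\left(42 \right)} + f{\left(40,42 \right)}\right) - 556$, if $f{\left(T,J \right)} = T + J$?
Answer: $- \frac{29387}{62} \approx -473.98$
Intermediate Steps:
$f{\left(T,J \right)} = J + T$
$S{\left(a \right)} = \frac{1}{20 + a}$
$\left(S{\left(42 \right)} + f{\left(40,42 \right)}\right) - 556 = \left(\frac{1}{20 + 42} + \left(42 + 40\right)\right) - 556 = \left(\frac{1}{62} + 82\right) - 556 = \frac{5085}{62} - 556 = - \frac{29387}{62}$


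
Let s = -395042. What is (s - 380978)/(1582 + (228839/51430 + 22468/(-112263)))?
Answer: -4480495879561800/9158506017797 ≈ -489.22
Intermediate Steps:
(s - 380978)/(1582 + (228839/51430 + 22468/(-112263))) = (-395042 - 380978)/(1582 + (228839/51430 + 22468/(-112263))) = -776020/(1582 + (228839*(1/51430) + 22468*(-1/112263))) = -776020/(1582 + (228839/51430 - 22468/112263)) = -776020/(1582 + 24534623417/5773686090) = -776020/9158506017797/5773686090 = -776020*5773686090/9158506017797 = -4480495879561800/9158506017797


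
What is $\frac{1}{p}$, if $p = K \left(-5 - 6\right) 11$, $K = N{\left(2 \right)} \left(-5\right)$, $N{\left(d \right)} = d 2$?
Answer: $\frac{1}{2420} \approx 0.00041322$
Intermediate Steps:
$N{\left(d \right)} = 2 d$
$K = -20$ ($K = 2 \cdot 2 \left(-5\right) = 4 \left(-5\right) = -20$)
$p = 2420$ ($p = - 20 \left(-5 - 6\right) 11 = - 20 \left(\left(-11\right) 11\right) = \left(-20\right) \left(-121\right) = 2420$)
$\frac{1}{p} = \frac{1}{2420}$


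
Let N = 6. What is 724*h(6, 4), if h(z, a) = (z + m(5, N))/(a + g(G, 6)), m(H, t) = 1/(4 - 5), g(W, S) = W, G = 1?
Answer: 724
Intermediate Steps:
m(H, t) = -1 (m(H, t) = 1/(-1) = -1)
h(z, a) = (-1 + z)/(1 + a) (h(z, a) = (z - 1)/(a + 1) = (-1 + z)/(1 + a))
724*h(6, 4) = 724*((-1 + 6)/(1 + 4)) = 724*(5/5) = 724*((⅕)*5) = 724*1 = 724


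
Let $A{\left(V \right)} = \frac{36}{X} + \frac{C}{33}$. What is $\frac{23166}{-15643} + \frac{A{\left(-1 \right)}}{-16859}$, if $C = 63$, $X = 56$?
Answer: $- \frac{60151709175}{40613701898} \approx -1.4811$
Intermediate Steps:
$A{\left(V \right)} = \frac{393}{154}$ ($A{\left(V \right)} = \frac{36}{56} + \frac{63}{33} = 36 \cdot \frac{1}{56} + 63 \cdot \frac{1}{33} = \frac{9}{14} + \frac{21}{11} = \frac{393}{154}$)
$\frac{23166}{-15643} + \frac{A{\left(-1 \right)}}{-16859} = \frac{23166}{-15643} + \frac{393}{154 \left(-16859\right)} = 23166 \left(- \frac{1}{15643}\right) + \frac{393}{154} \left(- \frac{1}{16859}\right) = - \frac{23166}{15643} - \frac{393}{2596286} = - \frac{60151709175}{40613701898}$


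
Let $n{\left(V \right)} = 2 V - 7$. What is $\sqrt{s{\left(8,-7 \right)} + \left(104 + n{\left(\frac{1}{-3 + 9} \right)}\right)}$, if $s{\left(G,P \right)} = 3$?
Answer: $\frac{\sqrt{903}}{3} \approx 10.017$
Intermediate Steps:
$n{\left(V \right)} = -7 + 2 V$
$\sqrt{s{\left(8,-7 \right)} + \left(104 + n{\left(\frac{1}{-3 + 9} \right)}\right)} = \sqrt{3 + \left(104 - \left(7 - \frac{2}{-3 + 9}\right)\right)} = \sqrt{3 + \left(104 - \left(7 - \frac{2}{6}\right)\right)} = \sqrt{3 + \left(104 + \left(-7 + 2 \cdot \frac{1}{6}\right)\right)} = \sqrt{3 + \left(104 + \left(-7 + \frac{1}{3}\right)\right)} = \sqrt{3 + \left(104 - \frac{20}{3}\right)} = \sqrt{3 + \frac{292}{3}} = \sqrt{\frac{301}{3}} = \frac{\sqrt{903}}{3}$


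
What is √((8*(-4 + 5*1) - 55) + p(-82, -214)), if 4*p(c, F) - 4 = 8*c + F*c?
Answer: √4177 ≈ 64.630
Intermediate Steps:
p(c, F) = 1 + 2*c + F*c/4 (p(c, F) = 1 + (8*c + F*c)/4 = 1 + (2*c + F*c/4) = 1 + 2*c + F*c/4)
√((8*(-4 + 5*1) - 55) + p(-82, -214)) = √((8*(-4 + 5*1) - 55) + (1 + 2*(-82) + (¼)*(-214)*(-82))) = √((8*(-4 + 5) - 55) + (1 - 164 + 4387)) = √((8*1 - 55) + 4224) = √((8 - 55) + 4224) = √(-47 + 4224) = √4177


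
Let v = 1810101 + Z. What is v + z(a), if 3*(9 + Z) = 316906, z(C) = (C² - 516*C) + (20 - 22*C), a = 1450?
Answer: 9714442/3 ≈ 3.2381e+6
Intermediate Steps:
z(C) = 20 + C² - 538*C
Z = 316879/3 (Z = -9 + (⅓)*316906 = -9 + 316906/3 = 316879/3 ≈ 1.0563e+5)
v = 5747182/3 (v = 1810101 + 316879/3 = 5747182/3 ≈ 1.9157e+6)
v + z(a) = 5747182/3 + (20 + 1450² - 538*1450) = 5747182/3 + (20 + 2102500 - 780100) = 5747182/3 + 1322420 = 9714442/3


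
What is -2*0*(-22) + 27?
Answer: 27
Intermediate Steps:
-2*0*(-22) + 27 = 0*(-22) + 27 = 0 + 27 = 27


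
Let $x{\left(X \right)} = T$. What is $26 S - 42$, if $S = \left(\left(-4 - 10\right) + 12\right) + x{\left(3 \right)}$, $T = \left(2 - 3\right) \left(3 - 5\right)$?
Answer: $-42$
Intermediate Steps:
$T = 2$ ($T = - (3 - 5) = \left(-1\right) \left(-2\right) = 2$)
$x{\left(X \right)} = 2$
$S = 0$ ($S = \left(\left(-4 - 10\right) + 12\right) + 2 = \left(-14 + 12\right) + 2 = -2 + 2 = 0$)
$26 S - 42 = 26 \cdot 0 - 42 = 0 - 42 = -42$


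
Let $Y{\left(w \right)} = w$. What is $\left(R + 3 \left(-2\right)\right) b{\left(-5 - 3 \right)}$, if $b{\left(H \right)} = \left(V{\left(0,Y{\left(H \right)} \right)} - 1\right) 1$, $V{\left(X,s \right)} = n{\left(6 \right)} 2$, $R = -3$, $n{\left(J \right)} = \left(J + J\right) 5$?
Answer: $-1071$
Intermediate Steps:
$n{\left(J \right)} = 10 J$ ($n{\left(J \right)} = 2 J 5 = 10 J$)
$V{\left(X,s \right)} = 120$ ($V{\left(X,s \right)} = 10 \cdot 6 \cdot 2 = 60 \cdot 2 = 120$)
$b{\left(H \right)} = 119$ ($b{\left(H \right)} = \left(120 - 1\right) 1 = 119 \cdot 1 = 119$)
$\left(R + 3 \left(-2\right)\right) b{\left(-5 - 3 \right)} = \left(-3 + 3 \left(-2\right)\right) 119 = \left(-3 - 6\right) 119 = \left(-9\right) 119 = -1071$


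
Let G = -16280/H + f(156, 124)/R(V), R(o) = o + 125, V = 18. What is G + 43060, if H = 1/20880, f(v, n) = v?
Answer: -3738716728/11 ≈ -3.3988e+8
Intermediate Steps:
H = 1/20880 ≈ 4.7893e-5
R(o) = 125 + o
G = -3739190388/11 (G = -16280/1/20880 + 156/(125 + 18) = -16280*20880 + 156/143 = -339926400 + 156*(1/143) = -339926400 + 12/11 = -3739190388/11 ≈ -3.3993e+8)
G + 43060 = -3739190388/11 + 43060 = -3738716728/11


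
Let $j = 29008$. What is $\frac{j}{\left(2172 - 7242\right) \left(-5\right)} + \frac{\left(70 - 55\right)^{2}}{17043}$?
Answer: $\frac{6411373}{5538975} \approx 1.1575$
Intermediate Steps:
$\frac{j}{\left(2172 - 7242\right) \left(-5\right)} + \frac{\left(70 - 55\right)^{2}}{17043} = \frac{29008}{\left(2172 - 7242\right) \left(-5\right)} + \frac{\left(70 - 55\right)^{2}}{17043} = \frac{29008}{\left(-5070\right) \left(-5\right)} + 15^{2} \cdot \frac{1}{17043} = \frac{29008}{25350} + 225 \cdot \frac{1}{17043} = 29008 \cdot \frac{1}{25350} + \frac{75}{5681} = \frac{14504}{12675} + \frac{75}{5681} = \frac{6411373}{5538975}$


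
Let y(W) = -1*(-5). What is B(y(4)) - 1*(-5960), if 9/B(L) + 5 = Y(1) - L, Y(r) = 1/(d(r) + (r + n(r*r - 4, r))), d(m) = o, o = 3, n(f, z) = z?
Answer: 291995/49 ≈ 5959.1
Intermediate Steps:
y(W) = 5
d(m) = 3
Y(r) = 1/(3 + 2*r) (Y(r) = 1/(3 + (r + r)) = 1/(3 + 2*r))
B(L) = 9/(-24/5 - L) (B(L) = 9/(-5 + (1/(3 + 2*1) - L)) = 9/(-5 + (1/(3 + 2) - L)) = 9/(-5 + (1/5 - L)) = 9/(-24/5 - L))
B(y(4)) - 1*(-5960) = -45/(24 + 5*5) - 1*(-5960) = -45/(24 + 25) + 5960 = -45/49 + 5960 = 291995/49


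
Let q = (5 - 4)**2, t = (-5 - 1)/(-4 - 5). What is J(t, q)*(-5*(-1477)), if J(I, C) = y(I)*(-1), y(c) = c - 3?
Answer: 51695/3 ≈ 17232.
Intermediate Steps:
y(c) = -3 + c
t = 2/3 (t = -6/(-9) = -6*(-1/9) = 2/3 ≈ 0.66667)
q = 1 (q = 1**2 = 1)
J(I, C) = 3 - I (J(I, C) = (-3 + I)*(-1) = 3 - I)
J(t, q)*(-5*(-1477)) = (3 - 1*2/3)*(-5*(-1477)) = (3 - 2/3)*7385 = (7/3)*7385 = 51695/3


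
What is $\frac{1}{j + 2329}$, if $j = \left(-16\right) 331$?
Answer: $- \frac{1}{2967} \approx -0.00033704$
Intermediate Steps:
$j = -5296$
$\frac{1}{j + 2329} = \frac{1}{-5296 + 2329} = \frac{1}{-2967} = - \frac{1}{2967}$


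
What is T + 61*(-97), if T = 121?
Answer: -5796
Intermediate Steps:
T + 61*(-97) = 121 + 61*(-97) = 121 - 5917 = -5796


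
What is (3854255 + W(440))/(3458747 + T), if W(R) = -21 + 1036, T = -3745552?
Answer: -771054/57361 ≈ -13.442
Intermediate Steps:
W(R) = 1015
(3854255 + W(440))/(3458747 + T) = (3854255 + 1015)/(3458747 - 3745552) = 3855270/(-286805) = 3855270*(-1/286805) = -771054/57361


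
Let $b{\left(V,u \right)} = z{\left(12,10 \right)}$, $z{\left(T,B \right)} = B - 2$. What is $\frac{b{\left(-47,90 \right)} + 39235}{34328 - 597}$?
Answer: $\frac{39243}{33731} \approx 1.1634$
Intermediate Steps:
$z{\left(T,B \right)} = -2 + B$ ($z{\left(T,B \right)} = B - 2 = -2 + B$)
$b{\left(V,u \right)} = 8$ ($b{\left(V,u \right)} = -2 + 10 = 8$)
$\frac{b{\left(-47,90 \right)} + 39235}{34328 - 597} = \frac{8 + 39235}{34328 - 597} = \frac{39243}{33731}$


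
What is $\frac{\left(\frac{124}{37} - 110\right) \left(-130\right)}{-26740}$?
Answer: $- \frac{25649}{49469} \approx -0.51849$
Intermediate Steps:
$\frac{\left(\frac{124}{37} - 110\right) \left(-130\right)}{-26740} = \left(124 \cdot \frac{1}{37} - 110\right) \left(-130\right) \left(- \frac{1}{26740}\right) = \left(\frac{124}{37} - 110\right) \left(-130\right) \left(- \frac{1}{26740}\right) = \left(- \frac{3946}{37}\right) \left(-130\right) \left(- \frac{1}{26740}\right) = \frac{512980}{37} \left(- \frac{1}{26740}\right) = - \frac{25649}{49469}$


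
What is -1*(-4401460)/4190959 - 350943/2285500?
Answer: 8588749105663/9578436794500 ≈ 0.89668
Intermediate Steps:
-1*(-4401460)/4190959 - 350943/2285500 = 4401460*(1/4190959) - 350943*1/2285500 = 4401460/4190959 - 350943/2285500 = 8588749105663/9578436794500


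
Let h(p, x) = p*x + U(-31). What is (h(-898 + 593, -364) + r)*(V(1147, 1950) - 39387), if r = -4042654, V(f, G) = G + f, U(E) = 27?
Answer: 142678018030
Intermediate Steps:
h(p, x) = 27 + p*x (h(p, x) = p*x + 27 = 27 + p*x)
(h(-898 + 593, -364) + r)*(V(1147, 1950) - 39387) = ((27 + (-898 + 593)*(-364)) - 4042654)*((1950 + 1147) - 39387) = ((27 - 305*(-364)) - 4042654)*(3097 - 39387) = ((27 + 111020) - 4042654)*(-36290) = (111047 - 4042654)*(-36290) = -3931607*(-36290) = 142678018030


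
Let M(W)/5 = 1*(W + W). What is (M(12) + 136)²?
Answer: 65536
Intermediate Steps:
M(W) = 10*W (M(W) = 5*(1*(W + W)) = 5*(1*(2*W)) = 5*(2*W) = 10*W)
(M(12) + 136)² = (10*12 + 136)² = (120 + 136)² = 256² = 65536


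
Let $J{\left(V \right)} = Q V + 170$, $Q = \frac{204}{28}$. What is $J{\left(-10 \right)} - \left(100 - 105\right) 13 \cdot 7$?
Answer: $\frac{3865}{7} \approx 552.14$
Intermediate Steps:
$Q = \frac{51}{7}$ ($Q = 204 \cdot \frac{1}{28} = \frac{51}{7} \approx 7.2857$)
$J{\left(V \right)} = 170 + \frac{51 V}{7}$ ($J{\left(V \right)} = \frac{51 V}{7} + 170 = 170 + \frac{51 V}{7}$)
$J{\left(-10 \right)} - \left(100 - 105\right) 13 \cdot 7 = \left(170 + \frac{51}{7} \left(-10\right)\right) - \left(100 - 105\right) 13 \cdot 7 = \left(170 - \frac{510}{7}\right) - \left(-5\right) 91 = \frac{680}{7} - -455 = \frac{680}{7} + 455 = \frac{3865}{7}$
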